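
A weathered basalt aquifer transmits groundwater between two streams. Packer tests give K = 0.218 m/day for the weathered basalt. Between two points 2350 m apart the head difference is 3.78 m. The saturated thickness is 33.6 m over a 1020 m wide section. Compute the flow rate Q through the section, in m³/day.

12.0

Cross-sectional area A = 1020 × 33.6 = 34272 m².
Hydraulic gradient i = Δh / L = 3.78 / 2350 = 0.001609.
Darcy's law: Q = K · A · i = 0.2180 × 34272 × 0.001609 = 12.02 m³/day.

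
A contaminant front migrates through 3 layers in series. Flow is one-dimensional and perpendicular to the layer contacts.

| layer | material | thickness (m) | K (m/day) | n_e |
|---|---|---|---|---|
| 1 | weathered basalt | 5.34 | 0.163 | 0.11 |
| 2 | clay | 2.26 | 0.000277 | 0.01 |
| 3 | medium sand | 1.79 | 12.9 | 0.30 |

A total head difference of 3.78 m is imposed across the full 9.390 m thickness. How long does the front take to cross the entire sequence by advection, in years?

6.81

With flow normal to the layers, continuity requires the same specific discharge q through every layer.
Σ(b_i/K_i) = 5.34/0.163 + 2.26/0.000277 + 1.79/12.9 = 8192 d.
q = Δh / Σ(b_i/K_i) = 3.78 / 8192 = 0.0004614 m/day.
In each layer the seepage velocity is v_i = q/n_i, so the layer transit time is t_i = b_i·n_i / q:
  layer 1 (weathered basalt): t_1 = 5.34 × 0.11 / 0.0004614 = 1273 d
  layer 2 (clay): t_2 = 2.26 × 0.01 / 0.0004614 = 48.98 d
  layer 3 (medium sand): t_3 = 1.79 × 0.30 / 0.0004614 = 1164 d
Total t = Σ t_i = 2486 days = 6.805 years.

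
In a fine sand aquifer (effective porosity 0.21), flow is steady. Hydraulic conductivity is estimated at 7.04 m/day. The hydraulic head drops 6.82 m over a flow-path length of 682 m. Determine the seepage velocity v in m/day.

0.335

Hydraulic gradient i = Δh / L = 6.82 / 682 = 0.01000.
Darcy flux q = K · i = 7.040 × 0.01000 = 0.07040 m/day.
Seepage velocity v = q / n_e = 0.07040 / 0.21 = 0.3352 m/day.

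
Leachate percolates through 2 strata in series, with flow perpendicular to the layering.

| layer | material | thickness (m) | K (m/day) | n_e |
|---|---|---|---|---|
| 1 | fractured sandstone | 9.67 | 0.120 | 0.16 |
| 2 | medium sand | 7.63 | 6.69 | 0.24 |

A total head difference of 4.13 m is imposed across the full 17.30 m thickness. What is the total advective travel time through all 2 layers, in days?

With flow normal to the layers, continuity requires the same specific discharge q through every layer.
Σ(b_i/K_i) = 9.67/0.120 + 7.63/6.69 = 81.72 d.
q = Δh / Σ(b_i/K_i) = 4.13 / 81.72 = 0.05054 m/day.
In each layer the seepage velocity is v_i = q/n_i, so the layer transit time is t_i = b_i·n_i / q:
  layer 1 (fractured sandstone): t_1 = 9.67 × 0.16 / 0.05054 = 30.62 d
  layer 2 (medium sand): t_2 = 7.63 × 0.24 / 0.05054 = 36.24 d
Total t = Σ t_i = 66.85 days.

66.9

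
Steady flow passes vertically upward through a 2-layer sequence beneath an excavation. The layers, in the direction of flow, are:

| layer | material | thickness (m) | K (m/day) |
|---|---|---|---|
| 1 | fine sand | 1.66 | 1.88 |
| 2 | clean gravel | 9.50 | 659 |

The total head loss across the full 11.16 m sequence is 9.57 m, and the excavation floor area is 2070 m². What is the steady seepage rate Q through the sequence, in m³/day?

22100

Flow is perpendicular to layering, so the layers act in series and the equivalent K is the thickness-weighted harmonic mean.
Total thickness L = 1.66 + 9.50 = 11.16 m.
Σ(b_i/K_i) = 1.66/1.88 + 9.50/659 = 0.8974 d.
K_eq = L / Σ(b_i/K_i) = 11.16 / 0.8974 = 12.44 m/day.
Q = K_eq · A · (Δh/L) = 12.44 × 2070 × (9.57/11.16) = 22075 m³/day.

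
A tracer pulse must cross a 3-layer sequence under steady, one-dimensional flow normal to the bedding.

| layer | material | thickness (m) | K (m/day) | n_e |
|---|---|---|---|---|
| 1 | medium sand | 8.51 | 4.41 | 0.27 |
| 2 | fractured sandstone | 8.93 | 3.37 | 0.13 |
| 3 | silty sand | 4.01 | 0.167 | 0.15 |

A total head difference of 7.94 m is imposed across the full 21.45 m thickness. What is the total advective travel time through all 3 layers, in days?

14.6

With flow normal to the layers, continuity requires the same specific discharge q through every layer.
Σ(b_i/K_i) = 8.51/4.41 + 8.93/3.37 + 4.01/0.167 = 28.59 d.
q = Δh / Σ(b_i/K_i) = 7.94 / 28.59 = 0.2777 m/day.
In each layer the seepage velocity is v_i = q/n_i, so the layer transit time is t_i = b_i·n_i / q:
  layer 1 (medium sand): t_1 = 8.51 × 0.27 / 0.2777 = 8.274 d
  layer 2 (fractured sandstone): t_2 = 8.93 × 0.13 / 0.2777 = 4.180 d
  layer 3 (silty sand): t_3 = 4.01 × 0.15 / 0.2777 = 2.166 d
Total t = Σ t_i = 14.62 days.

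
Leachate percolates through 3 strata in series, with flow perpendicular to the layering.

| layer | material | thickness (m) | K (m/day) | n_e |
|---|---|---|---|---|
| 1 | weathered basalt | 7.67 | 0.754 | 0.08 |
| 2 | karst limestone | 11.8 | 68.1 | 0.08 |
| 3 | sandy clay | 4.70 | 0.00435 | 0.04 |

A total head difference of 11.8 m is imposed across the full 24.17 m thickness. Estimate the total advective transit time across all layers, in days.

161

With flow normal to the layers, continuity requires the same specific discharge q through every layer.
Σ(b_i/K_i) = 7.67/0.754 + 11.8/68.1 + 4.70/0.00435 = 1091 d.
q = Δh / Σ(b_i/K_i) = 11.8 / 1091 = 0.01082 m/day.
In each layer the seepage velocity is v_i = q/n_i, so the layer transit time is t_i = b_i·n_i / q:
  layer 1 (weathered basalt): t_1 = 7.67 × 0.08 / 0.01082 = 56.72 d
  layer 2 (karst limestone): t_2 = 11.8 × 0.08 / 0.01082 = 87.26 d
  layer 3 (sandy clay): t_3 = 4.70 × 0.04 / 0.01082 = 17.38 d
Total t = Σ t_i = 161.4 days.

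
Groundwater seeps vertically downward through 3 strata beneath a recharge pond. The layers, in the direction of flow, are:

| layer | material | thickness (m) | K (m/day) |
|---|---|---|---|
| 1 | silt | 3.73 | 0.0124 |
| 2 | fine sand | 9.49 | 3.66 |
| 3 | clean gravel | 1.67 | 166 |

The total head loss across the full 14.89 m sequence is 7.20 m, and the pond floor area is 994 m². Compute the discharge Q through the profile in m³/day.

Flow is perpendicular to layering, so the layers act in series and the equivalent K is the thickness-weighted harmonic mean.
Total thickness L = 3.73 + 9.49 + 1.67 = 14.89 m.
Σ(b_i/K_i) = 3.73/0.0124 + 9.49/3.66 + 1.67/166 = 303.4 d.
K_eq = L / Σ(b_i/K_i) = 14.89 / 303.4 = 0.04908 m/day.
Q = K_eq · A · (Δh/L) = 0.04908 × 994 × (7.20/14.89) = 23.59 m³/day.

23.6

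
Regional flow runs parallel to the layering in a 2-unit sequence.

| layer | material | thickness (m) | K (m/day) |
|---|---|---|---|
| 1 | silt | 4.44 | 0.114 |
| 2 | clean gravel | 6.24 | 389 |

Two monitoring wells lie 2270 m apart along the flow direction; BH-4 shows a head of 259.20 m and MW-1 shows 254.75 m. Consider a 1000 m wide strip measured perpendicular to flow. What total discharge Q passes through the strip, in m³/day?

Flow is parallel to layering, so each bed carries its own Darcy discharge and the transmissivities add.
Σ(K_i·b_i) = 0.114×4.44 + 389×6.24 = 2428 m²/day.
Hydraulic gradient i = (259.20 − 254.75) / 2270 = 4.45 / 2270 = 0.001960.
Q = Σ(K_i·b_i) · W · i = 2428 × 1000 × 0.001960 = 4759 m³/day.

4760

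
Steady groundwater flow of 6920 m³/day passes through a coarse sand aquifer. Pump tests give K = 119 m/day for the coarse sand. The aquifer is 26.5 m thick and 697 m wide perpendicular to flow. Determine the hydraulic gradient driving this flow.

Cross-sectional area A = 697 × 26.5 = 18470 m².
From Q = K·A·i, i = Q / (K·A) = 6920 / (119.0 × 18470) = 0.003148.

0.00315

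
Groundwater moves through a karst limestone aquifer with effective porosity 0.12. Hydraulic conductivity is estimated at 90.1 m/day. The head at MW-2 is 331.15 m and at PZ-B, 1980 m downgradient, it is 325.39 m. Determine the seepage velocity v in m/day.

2.18

Hydraulic gradient i = (331.15 − 325.39) / 1980 = 5.76 / 1980 = 0.002909.
Darcy flux q = K · i = 90.10 × 0.002909 = 0.2621 m/day.
Seepage velocity v = q / n_e = 0.2621 / 0.12 = 2.184 m/day.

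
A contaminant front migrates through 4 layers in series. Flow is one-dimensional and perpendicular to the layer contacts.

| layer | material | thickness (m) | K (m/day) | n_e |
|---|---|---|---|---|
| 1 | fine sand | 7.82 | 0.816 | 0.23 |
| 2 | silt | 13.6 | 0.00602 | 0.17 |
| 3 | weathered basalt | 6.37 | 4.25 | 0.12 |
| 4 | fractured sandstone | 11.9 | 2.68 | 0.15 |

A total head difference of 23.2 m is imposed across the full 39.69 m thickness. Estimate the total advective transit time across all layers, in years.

With flow normal to the layers, continuity requires the same specific discharge q through every layer.
Σ(b_i/K_i) = 7.82/0.816 + 13.6/0.00602 + 6.37/4.25 + 11.9/2.68 = 2275 d.
q = Δh / Σ(b_i/K_i) = 23.2 / 2275 = 0.01020 m/day.
In each layer the seepage velocity is v_i = q/n_i, so the layer transit time is t_i = b_i·n_i / q:
  layer 1 (fine sand): t_1 = 7.82 × 0.23 / 0.01020 = 176.3 d
  layer 2 (silt): t_2 = 13.6 × 0.17 / 0.01020 = 226.7 d
  layer 3 (weathered basalt): t_3 = 6.37 × 0.12 / 0.01020 = 74.95 d
  layer 4 (fractured sandstone): t_4 = 11.9 × 0.15 / 0.01020 = 175.0 d
Total t = Σ t_i = 653.0 days = 1.788 years.

1.79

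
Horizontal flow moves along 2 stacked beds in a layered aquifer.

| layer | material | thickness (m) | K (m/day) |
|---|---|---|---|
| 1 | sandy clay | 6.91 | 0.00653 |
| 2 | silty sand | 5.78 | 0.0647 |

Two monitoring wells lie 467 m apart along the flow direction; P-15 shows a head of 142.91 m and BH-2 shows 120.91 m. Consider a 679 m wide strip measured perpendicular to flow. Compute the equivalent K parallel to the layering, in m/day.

0.0330

Flow is parallel to layering, so each bed carries its own Darcy discharge and the transmissivities add.
Σ(K_i·b_i) = 0.00653×6.91 + 0.0647×5.78 = 0.4191 m²/day.
Total thickness b = 12.69 m, so K_eq = Σ(K_i·b_i)/b = 0.03303 m/day.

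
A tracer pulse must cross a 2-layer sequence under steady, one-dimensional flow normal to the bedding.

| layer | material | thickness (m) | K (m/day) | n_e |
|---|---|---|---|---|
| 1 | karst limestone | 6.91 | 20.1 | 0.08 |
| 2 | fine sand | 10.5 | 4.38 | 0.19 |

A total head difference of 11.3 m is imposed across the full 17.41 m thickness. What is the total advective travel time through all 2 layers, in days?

0.618

With flow normal to the layers, continuity requires the same specific discharge q through every layer.
Σ(b_i/K_i) = 6.91/20.1 + 10.5/4.38 = 2.741 d.
q = Δh / Σ(b_i/K_i) = 11.3 / 2.741 = 4.123 m/day.
In each layer the seepage velocity is v_i = q/n_i, so the layer transit time is t_i = b_i·n_i / q:
  layer 1 (karst limestone): t_1 = 6.91 × 0.08 / 4.123 = 0.1341 d
  layer 2 (fine sand): t_2 = 10.5 × 0.19 / 4.123 = 0.4839 d
Total t = Σ t_i = 0.6180 days.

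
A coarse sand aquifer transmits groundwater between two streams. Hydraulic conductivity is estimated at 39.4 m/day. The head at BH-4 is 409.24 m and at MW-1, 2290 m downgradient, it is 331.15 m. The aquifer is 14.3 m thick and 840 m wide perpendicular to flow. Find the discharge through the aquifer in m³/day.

Cross-sectional area A = 840 × 14.3 = 12012 m².
Hydraulic gradient i = (409.24 − 331.15) / 2290 = 78.09 / 2290 = 0.03410.
Darcy's law: Q = K · A · i = 39.40 × 12012 × 0.03410 = 16139 m³/day.

16100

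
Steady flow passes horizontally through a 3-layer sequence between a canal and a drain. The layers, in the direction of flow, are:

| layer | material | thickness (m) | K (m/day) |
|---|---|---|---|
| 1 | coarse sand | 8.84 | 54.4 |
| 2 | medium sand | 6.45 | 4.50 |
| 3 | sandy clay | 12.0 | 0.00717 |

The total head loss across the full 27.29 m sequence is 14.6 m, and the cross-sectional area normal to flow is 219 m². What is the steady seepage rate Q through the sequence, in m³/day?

1.91

Flow is perpendicular to layering, so the layers act in series and the equivalent K is the thickness-weighted harmonic mean.
Total thickness L = 8.84 + 6.45 + 12.0 = 27.29 m.
Σ(b_i/K_i) = 8.84/54.4 + 6.45/4.50 + 12.0/0.00717 = 1675 d.
K_eq = L / Σ(b_i/K_i) = 27.29 / 1675 = 0.01629 m/day.
Q = K_eq · A · (Δh/L) = 0.01629 × 219 × (14.6/27.29) = 1.909 m³/day.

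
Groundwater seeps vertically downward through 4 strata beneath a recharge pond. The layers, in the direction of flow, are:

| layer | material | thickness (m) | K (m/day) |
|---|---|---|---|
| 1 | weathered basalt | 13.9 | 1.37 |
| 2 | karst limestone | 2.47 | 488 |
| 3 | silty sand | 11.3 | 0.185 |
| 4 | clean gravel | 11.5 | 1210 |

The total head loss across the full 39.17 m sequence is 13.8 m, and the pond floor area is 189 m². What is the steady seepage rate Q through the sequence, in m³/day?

Flow is perpendicular to layering, so the layers act in series and the equivalent K is the thickness-weighted harmonic mean.
Total thickness L = 13.9 + 2.47 + 11.3 + 11.5 = 39.17 m.
Σ(b_i/K_i) = 13.9/1.37 + 2.47/488 + 11.3/0.185 + 11.5/1210 = 71.24 d.
K_eq = L / Σ(b_i/K_i) = 39.17 / 71.24 = 0.5498 m/day.
Q = K_eq · A · (Δh/L) = 0.5498 × 189 × (13.8/39.17) = 36.61 m³/day.

36.6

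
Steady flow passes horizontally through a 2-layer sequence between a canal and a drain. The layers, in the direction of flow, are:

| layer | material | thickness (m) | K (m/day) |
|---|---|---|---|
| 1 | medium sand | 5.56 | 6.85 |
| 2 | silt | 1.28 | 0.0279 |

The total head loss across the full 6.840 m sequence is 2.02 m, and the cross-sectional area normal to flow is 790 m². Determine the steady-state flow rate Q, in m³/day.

34.2

Flow is perpendicular to layering, so the layers act in series and the equivalent K is the thickness-weighted harmonic mean.
Total thickness L = 5.56 + 1.28 = 6.840 m.
Σ(b_i/K_i) = 5.56/6.85 + 1.28/0.0279 = 46.69 d.
K_eq = L / Σ(b_i/K_i) = 6.840 / 46.69 = 0.1465 m/day.
Q = K_eq · A · (Δh/L) = 0.1465 × 790 × (2.02/6.840) = 34.18 m³/day.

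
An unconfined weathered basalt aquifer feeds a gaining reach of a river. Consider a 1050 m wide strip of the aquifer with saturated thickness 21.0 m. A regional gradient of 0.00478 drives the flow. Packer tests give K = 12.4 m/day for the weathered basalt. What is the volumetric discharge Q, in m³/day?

1310

Cross-sectional area A = 1050 × 21.0 = 22050 m².
Hydraulic gradient i = 0.00478.
Darcy's law: Q = K · A · i = 12.40 × 22050 × 0.004780 = 1307 m³/day.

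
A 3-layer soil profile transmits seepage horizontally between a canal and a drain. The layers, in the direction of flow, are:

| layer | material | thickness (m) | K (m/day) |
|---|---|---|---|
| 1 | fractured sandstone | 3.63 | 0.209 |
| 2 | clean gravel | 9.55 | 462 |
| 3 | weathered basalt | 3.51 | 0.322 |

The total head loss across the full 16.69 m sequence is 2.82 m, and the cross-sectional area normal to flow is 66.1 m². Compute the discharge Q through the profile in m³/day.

Flow is perpendicular to layering, so the layers act in series and the equivalent K is the thickness-weighted harmonic mean.
Total thickness L = 3.63 + 9.55 + 3.51 = 16.69 m.
Σ(b_i/K_i) = 3.63/0.209 + 9.55/462 + 3.51/0.322 = 28.29 d.
K_eq = L / Σ(b_i/K_i) = 16.69 / 28.29 = 0.5900 m/day.
Q = K_eq · A · (Δh/L) = 0.5900 × 66.1 × (2.82/16.69) = 6.589 m³/day.

6.59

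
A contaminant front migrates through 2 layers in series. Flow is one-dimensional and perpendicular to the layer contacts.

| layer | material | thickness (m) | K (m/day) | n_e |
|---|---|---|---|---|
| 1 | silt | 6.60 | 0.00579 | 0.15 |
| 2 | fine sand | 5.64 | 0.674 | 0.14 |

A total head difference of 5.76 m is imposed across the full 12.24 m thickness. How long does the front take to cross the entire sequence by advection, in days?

355

With flow normal to the layers, continuity requires the same specific discharge q through every layer.
Σ(b_i/K_i) = 6.60/0.00579 + 5.64/0.674 = 1148 d.
q = Δh / Σ(b_i/K_i) = 5.76 / 1148 = 0.005016 m/day.
In each layer the seepage velocity is v_i = q/n_i, so the layer transit time is t_i = b_i·n_i / q:
  layer 1 (silt): t_1 = 6.60 × 0.15 / 0.005016 = 197.4 d
  layer 2 (fine sand): t_2 = 5.64 × 0.14 / 0.005016 = 157.4 d
Total t = Σ t_i = 354.8 days.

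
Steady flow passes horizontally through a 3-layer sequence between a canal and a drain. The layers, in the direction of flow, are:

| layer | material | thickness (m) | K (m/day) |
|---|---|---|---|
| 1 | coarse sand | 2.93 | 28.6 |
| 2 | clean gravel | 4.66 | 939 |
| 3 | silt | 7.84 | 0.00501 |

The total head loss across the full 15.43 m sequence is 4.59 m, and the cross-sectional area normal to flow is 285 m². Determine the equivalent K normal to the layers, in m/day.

Flow is perpendicular to layering, so the layers act in series and the equivalent K is the thickness-weighted harmonic mean.
Total thickness L = 2.93 + 4.66 + 7.84 = 15.43 m.
Σ(b_i/K_i) = 2.93/28.6 + 4.66/939 + 7.84/0.00501 = 1565 d.
K_eq = L / Σ(b_i/K_i) = 15.43 / 1565 = 0.009860 m/day.

0.00986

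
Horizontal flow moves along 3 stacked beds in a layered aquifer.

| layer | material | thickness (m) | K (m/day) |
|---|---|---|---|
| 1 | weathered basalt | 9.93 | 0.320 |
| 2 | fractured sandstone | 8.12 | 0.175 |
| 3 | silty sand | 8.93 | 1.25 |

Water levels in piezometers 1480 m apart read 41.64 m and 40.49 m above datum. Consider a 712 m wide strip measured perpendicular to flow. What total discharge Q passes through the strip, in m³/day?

Flow is parallel to layering, so each bed carries its own Darcy discharge and the transmissivities add.
Σ(K_i·b_i) = 0.320×9.93 + 0.175×8.12 + 1.25×8.93 = 15.76 m²/day.
Hydraulic gradient i = (41.64 − 40.49) / 1480 = 1.15 / 1480 = 0.0007770.
Q = Σ(K_i·b_i) · W · i = 15.76 × 712 × 0.0007770 = 8.720 m³/day.

8.72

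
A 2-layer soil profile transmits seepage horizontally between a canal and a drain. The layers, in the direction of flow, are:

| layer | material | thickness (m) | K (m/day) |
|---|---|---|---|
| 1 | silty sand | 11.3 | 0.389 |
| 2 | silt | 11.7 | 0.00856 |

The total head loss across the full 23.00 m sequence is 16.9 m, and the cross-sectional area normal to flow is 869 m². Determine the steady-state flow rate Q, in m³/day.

10.5

Flow is perpendicular to layering, so the layers act in series and the equivalent K is the thickness-weighted harmonic mean.
Total thickness L = 11.3 + 11.7 = 23.00 m.
Σ(b_i/K_i) = 11.3/0.389 + 11.7/0.00856 = 1396 d.
K_eq = L / Σ(b_i/K_i) = 23.00 / 1396 = 0.01648 m/day.
Q = K_eq · A · (Δh/L) = 0.01648 × 869 × (16.9/23.00) = 10.52 m³/day.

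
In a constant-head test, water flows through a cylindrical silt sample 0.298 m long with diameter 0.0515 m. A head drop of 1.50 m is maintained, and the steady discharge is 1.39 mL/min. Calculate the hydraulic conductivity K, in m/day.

0.191

Cross-sectional area A = π·(d/2)² = π × (0.0515/2)² = 0.002083 m².
Convert discharge: 1.39 mL/min = 2.317e-08 m³/s.
Darcy's law rearranged: K = Q·L / (A·Δh) = 2.317e-08 × 0.298 / (0.002083 × 1.50) = 2.209e-06 m/s = 0.1909 m/day.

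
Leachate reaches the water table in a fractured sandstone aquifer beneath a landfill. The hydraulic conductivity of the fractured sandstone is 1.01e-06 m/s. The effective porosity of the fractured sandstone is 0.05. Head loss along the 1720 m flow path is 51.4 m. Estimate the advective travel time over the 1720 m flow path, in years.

Convert K: 1.01e-06 m/s × 86400 = 0.08726 m/day.
Hydraulic gradient i = Δh / L = 51.4 / 1720 = 0.02988.
Darcy flux q = K · i = 0.08726 × 0.02988 = 0.002608 m/day.
Seepage velocity v = q / n_e = 0.002608 / 0.05 = 0.05216 m/day.
Travel time t = L / v = 1720 / 0.05216 = 32978 days = 90.29 years.

90.3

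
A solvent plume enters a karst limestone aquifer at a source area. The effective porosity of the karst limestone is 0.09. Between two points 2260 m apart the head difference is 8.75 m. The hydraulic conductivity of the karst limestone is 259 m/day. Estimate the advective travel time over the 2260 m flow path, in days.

203

Hydraulic gradient i = Δh / L = 8.75 / 2260 = 0.003872.
Darcy flux q = K · i = 259.0 × 0.003872 = 1.003 m/day.
Seepage velocity v = q / n_e = 1.003 / 0.09 = 11.14 m/day.
Travel time t = L / v = 2260 / 11.14 = 202.8 days.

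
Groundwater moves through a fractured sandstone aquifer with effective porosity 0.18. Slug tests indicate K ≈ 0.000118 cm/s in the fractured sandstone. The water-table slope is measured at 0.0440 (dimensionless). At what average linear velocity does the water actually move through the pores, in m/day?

Convert K: 0.000118 cm/s × 864 = 0.1020 m/day.
Hydraulic gradient i = 0.0440.
Darcy flux q = K · i = 0.1020 × 0.04400 = 0.004486 m/day.
Seepage velocity v = q / n_e = 0.004486 / 0.18 = 0.02492 m/day.

0.0249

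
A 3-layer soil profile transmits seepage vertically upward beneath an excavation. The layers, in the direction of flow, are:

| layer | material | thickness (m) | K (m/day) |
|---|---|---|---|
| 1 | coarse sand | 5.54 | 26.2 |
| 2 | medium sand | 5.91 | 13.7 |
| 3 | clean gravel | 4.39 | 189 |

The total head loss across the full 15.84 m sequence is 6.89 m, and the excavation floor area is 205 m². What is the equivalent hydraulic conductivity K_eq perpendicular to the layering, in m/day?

Flow is perpendicular to layering, so the layers act in series and the equivalent K is the thickness-weighted harmonic mean.
Total thickness L = 5.54 + 5.91 + 4.39 = 15.84 m.
Σ(b_i/K_i) = 5.54/26.2 + 5.91/13.7 + 4.39/189 = 0.6661 d.
K_eq = L / Σ(b_i/K_i) = 15.84 / 0.6661 = 23.78 m/day.

23.8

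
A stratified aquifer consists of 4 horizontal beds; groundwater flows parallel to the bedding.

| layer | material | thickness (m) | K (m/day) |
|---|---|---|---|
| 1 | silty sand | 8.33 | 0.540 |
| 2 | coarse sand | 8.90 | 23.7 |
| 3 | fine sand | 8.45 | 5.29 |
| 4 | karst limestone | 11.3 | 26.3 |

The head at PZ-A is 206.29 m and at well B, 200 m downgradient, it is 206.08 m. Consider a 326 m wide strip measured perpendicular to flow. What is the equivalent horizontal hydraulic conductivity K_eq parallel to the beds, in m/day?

Flow is parallel to layering, so each bed carries its own Darcy discharge and the transmissivities add.
Σ(K_i·b_i) = 0.540×8.33 + 23.7×8.90 + 5.29×8.45 + 26.3×11.3 = 557.3 m²/day.
Total thickness b = 36.98 m, so K_eq = Σ(K_i·b_i)/b = 15.07 m/day.

15.1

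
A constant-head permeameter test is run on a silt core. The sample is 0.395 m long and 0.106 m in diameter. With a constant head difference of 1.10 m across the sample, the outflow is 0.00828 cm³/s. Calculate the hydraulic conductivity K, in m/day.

Cross-sectional area A = π·(d/2)² = π × (0.106/2)² = 0.008825 m².
Convert discharge: 0.00828 cm³/s = 8.280e-09 m³/s.
Darcy's law rearranged: K = Q·L / (A·Δh) = 8.280e-09 × 0.395 / (0.008825 × 1.10) = 3.369e-07 m/s = 0.02911 m/day.

0.0291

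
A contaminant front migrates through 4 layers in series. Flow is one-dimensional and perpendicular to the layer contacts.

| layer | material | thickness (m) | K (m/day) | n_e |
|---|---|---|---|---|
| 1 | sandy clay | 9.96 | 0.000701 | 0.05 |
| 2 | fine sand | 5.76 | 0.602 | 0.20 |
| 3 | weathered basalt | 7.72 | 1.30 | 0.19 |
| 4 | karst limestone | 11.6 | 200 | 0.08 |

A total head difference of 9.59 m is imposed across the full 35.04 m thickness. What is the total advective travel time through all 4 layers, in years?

16.4

With flow normal to the layers, continuity requires the same specific discharge q through every layer.
Σ(b_i/K_i) = 9.96/0.000701 + 5.76/0.602 + 7.72/1.30 + 11.6/200 = 14224 d.
q = Δh / Σ(b_i/K_i) = 9.59 / 14224 = 0.0006742 m/day.
In each layer the seepage velocity is v_i = q/n_i, so the layer transit time is t_i = b_i·n_i / q:
  layer 1 (sandy clay): t_1 = 9.96 × 0.05 / 0.0006742 = 738.6 d
  layer 2 (fine sand): t_2 = 5.76 × 0.20 / 0.0006742 = 1709 d
  layer 3 (weathered basalt): t_3 = 7.72 × 0.19 / 0.0006742 = 2176 d
  layer 4 (karst limestone): t_4 = 11.6 × 0.08 / 0.0006742 = 1376 d
Total t = Σ t_i = 5999 days = 16.42 years.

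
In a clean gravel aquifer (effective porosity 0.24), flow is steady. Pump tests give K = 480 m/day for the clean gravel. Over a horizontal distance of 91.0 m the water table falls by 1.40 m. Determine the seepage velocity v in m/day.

30.8

Hydraulic gradient i = Δh / L = 1.40 / 91.0 = 0.01538.
Darcy flux q = K · i = 480.0 × 0.01538 = 7.385 m/day.
Seepage velocity v = q / n_e = 7.385 / 0.24 = 30.77 m/day.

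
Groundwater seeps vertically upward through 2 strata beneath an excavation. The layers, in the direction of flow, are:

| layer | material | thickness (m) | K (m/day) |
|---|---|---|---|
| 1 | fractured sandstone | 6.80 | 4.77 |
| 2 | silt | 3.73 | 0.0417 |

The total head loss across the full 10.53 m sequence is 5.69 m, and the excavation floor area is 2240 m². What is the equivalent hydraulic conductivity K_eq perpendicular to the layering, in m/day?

0.116

Flow is perpendicular to layering, so the layers act in series and the equivalent K is the thickness-weighted harmonic mean.
Total thickness L = 6.80 + 3.73 = 10.53 m.
Σ(b_i/K_i) = 6.80/4.77 + 3.73/0.0417 = 90.87 d.
K_eq = L / Σ(b_i/K_i) = 10.53 / 90.87 = 0.1159 m/day.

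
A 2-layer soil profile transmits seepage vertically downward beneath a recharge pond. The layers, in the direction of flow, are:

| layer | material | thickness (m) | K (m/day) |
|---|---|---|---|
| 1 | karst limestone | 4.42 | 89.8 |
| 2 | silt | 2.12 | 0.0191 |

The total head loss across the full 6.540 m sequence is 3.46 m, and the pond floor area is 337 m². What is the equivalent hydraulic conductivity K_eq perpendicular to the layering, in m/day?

0.0589

Flow is perpendicular to layering, so the layers act in series and the equivalent K is the thickness-weighted harmonic mean.
Total thickness L = 4.42 + 2.12 = 6.540 m.
Σ(b_i/K_i) = 4.42/89.8 + 2.12/0.0191 = 111.0 d.
K_eq = L / Σ(b_i/K_i) = 6.540 / 111.0 = 0.05890 m/day.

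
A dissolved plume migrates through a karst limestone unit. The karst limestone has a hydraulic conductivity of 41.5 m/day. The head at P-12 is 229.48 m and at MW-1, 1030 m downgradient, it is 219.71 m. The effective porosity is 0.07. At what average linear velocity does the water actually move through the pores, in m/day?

5.62

Hydraulic gradient i = (229.48 − 219.71) / 1030 = 9.77 / 1030 = 0.009485.
Darcy flux q = K · i = 41.50 × 0.009485 = 0.3936 m/day.
Seepage velocity v = q / n_e = 0.3936 / 0.07 = 5.624 m/day.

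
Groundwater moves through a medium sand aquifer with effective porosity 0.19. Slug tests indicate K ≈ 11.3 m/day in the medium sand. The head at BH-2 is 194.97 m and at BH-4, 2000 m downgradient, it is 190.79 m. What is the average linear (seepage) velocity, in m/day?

Hydraulic gradient i = (194.97 − 190.79) / 2000 = 4.18 / 2000 = 0.002090.
Darcy flux q = K · i = 11.30 × 0.002090 = 0.02362 m/day.
Seepage velocity v = q / n_e = 0.02362 / 0.19 = 0.1243 m/day.

0.124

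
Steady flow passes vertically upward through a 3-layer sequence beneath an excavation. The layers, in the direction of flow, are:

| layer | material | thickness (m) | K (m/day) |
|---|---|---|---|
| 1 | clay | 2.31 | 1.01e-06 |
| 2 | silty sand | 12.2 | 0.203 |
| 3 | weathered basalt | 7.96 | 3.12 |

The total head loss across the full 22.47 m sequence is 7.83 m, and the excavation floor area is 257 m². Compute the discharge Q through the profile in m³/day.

Flow is perpendicular to layering, so the layers act in series and the equivalent K is the thickness-weighted harmonic mean.
Total thickness L = 2.31 + 12.2 + 7.96 = 22.47 m.
Σ(b_i/K_i) = 2.31/1.01e-06 + 12.2/0.203 + 7.96/3.12 = 2.287e+06 d.
K_eq = L / Σ(b_i/K_i) = 22.47 / 2.287e+06 = 9.824e-06 m/day.
Q = K_eq · A · (Δh/L) = 9.824e-06 × 257 × (7.83/22.47) = 0.0008798 m³/day.

0.000880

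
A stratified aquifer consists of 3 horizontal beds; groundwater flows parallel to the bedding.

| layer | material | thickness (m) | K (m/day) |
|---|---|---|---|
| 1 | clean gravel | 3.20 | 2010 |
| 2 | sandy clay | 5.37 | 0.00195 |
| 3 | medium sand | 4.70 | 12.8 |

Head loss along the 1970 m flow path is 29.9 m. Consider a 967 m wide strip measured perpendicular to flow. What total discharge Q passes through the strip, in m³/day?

95300

Flow is parallel to layering, so each bed carries its own Darcy discharge and the transmissivities add.
Σ(K_i·b_i) = 2010×3.20 + 0.00195×5.37 + 12.8×4.70 = 6492 m²/day.
Hydraulic gradient i = Δh / L = 29.9 / 1970 = 0.01518.
Q = Σ(K_i·b_i) · W · i = 6492 × 967 × 0.01518 = 95284 m³/day.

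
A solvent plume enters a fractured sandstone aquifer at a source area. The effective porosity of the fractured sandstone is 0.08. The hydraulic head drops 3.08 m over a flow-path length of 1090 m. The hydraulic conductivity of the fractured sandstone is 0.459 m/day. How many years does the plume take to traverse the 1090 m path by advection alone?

184

Hydraulic gradient i = Δh / L = 3.08 / 1090 = 0.002826.
Darcy flux q = K · i = 0.4590 × 0.002826 = 0.001297 m/day.
Seepage velocity v = q / n_e = 0.001297 / 0.08 = 0.01621 m/day.
Travel time t = L / v = 1090 / 0.01621 = 67233 days = 184.1 years.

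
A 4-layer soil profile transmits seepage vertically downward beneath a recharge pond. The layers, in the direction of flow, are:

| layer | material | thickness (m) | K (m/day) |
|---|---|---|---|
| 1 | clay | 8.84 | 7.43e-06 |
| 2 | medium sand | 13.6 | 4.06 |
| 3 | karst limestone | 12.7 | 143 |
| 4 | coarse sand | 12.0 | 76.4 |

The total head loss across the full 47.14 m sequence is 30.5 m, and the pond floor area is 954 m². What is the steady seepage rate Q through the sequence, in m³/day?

0.0245

Flow is perpendicular to layering, so the layers act in series and the equivalent K is the thickness-weighted harmonic mean.
Total thickness L = 8.84 + 13.6 + 12.7 + 12.0 = 47.14 m.
Σ(b_i/K_i) = 8.84/7.43e-06 + 13.6/4.06 + 12.7/143 + 12.0/76.4 = 1.190e+06 d.
K_eq = L / Σ(b_i/K_i) = 47.14 / 1.190e+06 = 3.962e-05 m/day.
Q = K_eq · A · (Δh/L) = 3.962e-05 × 954 × (30.5/47.14) = 0.02446 m³/day.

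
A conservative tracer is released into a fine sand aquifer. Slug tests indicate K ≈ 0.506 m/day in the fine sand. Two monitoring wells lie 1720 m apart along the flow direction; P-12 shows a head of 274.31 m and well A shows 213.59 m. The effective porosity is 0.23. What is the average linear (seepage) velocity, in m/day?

Hydraulic gradient i = (274.31 − 213.59) / 1720 = 60.72 / 1720 = 0.03530.
Darcy flux q = K · i = 0.5060 × 0.03530 = 0.01786 m/day.
Seepage velocity v = q / n_e = 0.01786 / 0.23 = 0.07767 m/day.

0.0777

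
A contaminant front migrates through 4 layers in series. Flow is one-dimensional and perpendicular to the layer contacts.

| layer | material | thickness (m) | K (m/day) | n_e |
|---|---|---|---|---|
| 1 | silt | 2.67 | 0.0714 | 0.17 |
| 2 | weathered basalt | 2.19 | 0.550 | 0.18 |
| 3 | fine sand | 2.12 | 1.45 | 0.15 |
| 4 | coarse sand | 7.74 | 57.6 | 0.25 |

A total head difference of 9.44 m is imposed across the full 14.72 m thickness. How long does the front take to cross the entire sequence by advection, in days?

14.1

With flow normal to the layers, continuity requires the same specific discharge q through every layer.
Σ(b_i/K_i) = 2.67/0.0714 + 2.19/0.550 + 2.12/1.45 + 7.74/57.6 = 42.97 d.
q = Δh / Σ(b_i/K_i) = 9.44 / 42.97 = 0.2197 m/day.
In each layer the seepage velocity is v_i = q/n_i, so the layer transit time is t_i = b_i·n_i / q:
  layer 1 (silt): t_1 = 2.67 × 0.17 / 0.2197 = 2.066 d
  layer 2 (weathered basalt): t_2 = 2.19 × 0.18 / 0.2197 = 1.794 d
  layer 3 (fine sand): t_3 = 2.12 × 0.15 / 0.2197 = 1.448 d
  layer 4 (coarse sand): t_4 = 7.74 × 0.25 / 0.2197 = 8.809 d
Total t = Σ t_i = 14.12 days.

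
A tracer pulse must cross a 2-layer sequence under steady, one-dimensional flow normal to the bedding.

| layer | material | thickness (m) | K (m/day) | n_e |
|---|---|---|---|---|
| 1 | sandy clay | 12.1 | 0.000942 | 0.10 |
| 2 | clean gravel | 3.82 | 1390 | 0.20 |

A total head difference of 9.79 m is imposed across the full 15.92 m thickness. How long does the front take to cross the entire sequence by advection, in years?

7.09

With flow normal to the layers, continuity requires the same specific discharge q through every layer.
Σ(b_i/K_i) = 12.1/0.000942 + 3.82/1390 = 12845 d.
q = Δh / Σ(b_i/K_i) = 9.79 / 12845 = 0.0007622 m/day.
In each layer the seepage velocity is v_i = q/n_i, so the layer transit time is t_i = b_i·n_i / q:
  layer 1 (sandy clay): t_1 = 12.1 × 0.10 / 0.0007622 = 1588 d
  layer 2 (clean gravel): t_2 = 3.82 × 0.20 / 0.0007622 = 1002 d
Total t = Σ t_i = 2590 days = 7.091 years.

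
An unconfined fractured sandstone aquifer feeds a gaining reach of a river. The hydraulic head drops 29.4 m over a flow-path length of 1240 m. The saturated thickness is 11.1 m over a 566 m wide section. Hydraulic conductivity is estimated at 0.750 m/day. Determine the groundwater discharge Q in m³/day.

112

Cross-sectional area A = 566 × 11.1 = 6283 m².
Hydraulic gradient i = Δh / L = 29.4 / 1240 = 0.02371.
Darcy's law: Q = K · A · i = 0.7500 × 6283 × 0.02371 = 111.7 m³/day.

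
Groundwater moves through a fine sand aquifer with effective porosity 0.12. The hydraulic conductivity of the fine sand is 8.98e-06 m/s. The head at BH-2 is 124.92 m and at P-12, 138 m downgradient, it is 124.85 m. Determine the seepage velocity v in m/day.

Convert K: 8.98e-06 m/s × 86400 = 0.7759 m/day.
Hydraulic gradient i = (124.92 − 124.85) / 138 = 0.07 / 138 = 0.0005072.
Darcy flux q = K · i = 0.7759 × 0.0005072 = 0.0003936 m/day.
Seepage velocity v = q / n_e = 0.0003936 / 0.12 = 0.003280 m/day.

0.00328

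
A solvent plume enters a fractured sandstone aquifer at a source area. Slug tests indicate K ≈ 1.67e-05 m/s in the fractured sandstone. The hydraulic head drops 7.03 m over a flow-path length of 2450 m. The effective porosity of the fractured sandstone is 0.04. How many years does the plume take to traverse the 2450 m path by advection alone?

64.8

Convert K: 1.67e-05 m/s × 86400 = 1.443 m/day.
Hydraulic gradient i = Δh / L = 7.03 / 2450 = 0.002869.
Darcy flux q = K · i = 1.443 × 0.002869 = 0.004140 m/day.
Seepage velocity v = q / n_e = 0.004140 / 0.04 = 0.1035 m/day.
Travel time t = L / v = 2450 / 0.1035 = 23670 days = 64.81 years.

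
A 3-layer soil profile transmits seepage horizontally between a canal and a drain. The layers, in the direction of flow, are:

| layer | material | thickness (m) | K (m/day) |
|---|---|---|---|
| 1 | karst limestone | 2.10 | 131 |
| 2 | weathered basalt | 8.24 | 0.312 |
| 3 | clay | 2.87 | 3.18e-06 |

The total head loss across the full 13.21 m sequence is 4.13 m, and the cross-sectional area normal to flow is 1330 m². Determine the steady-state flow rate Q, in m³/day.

0.00609

Flow is perpendicular to layering, so the layers act in series and the equivalent K is the thickness-weighted harmonic mean.
Total thickness L = 2.10 + 8.24 + 2.87 = 13.21 m.
Σ(b_i/K_i) = 2.10/131 + 8.24/0.312 + 2.87/3.18e-06 = 9.025e+05 d.
K_eq = L / Σ(b_i/K_i) = 13.21 / 9.025e+05 = 1.464e-05 m/day.
Q = K_eq · A · (Δh/L) = 1.464e-05 × 1330 × (4.13/13.21) = 0.006086 m³/day.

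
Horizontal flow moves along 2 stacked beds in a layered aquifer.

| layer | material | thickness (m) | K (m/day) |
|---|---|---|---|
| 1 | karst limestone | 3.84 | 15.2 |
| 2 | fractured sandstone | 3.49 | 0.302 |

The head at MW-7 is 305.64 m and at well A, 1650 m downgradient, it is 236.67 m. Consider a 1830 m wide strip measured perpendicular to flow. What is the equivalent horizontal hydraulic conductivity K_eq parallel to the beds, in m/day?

8.11

Flow is parallel to layering, so each bed carries its own Darcy discharge and the transmissivities add.
Σ(K_i·b_i) = 15.2×3.84 + 0.302×3.49 = 59.42 m²/day.
Total thickness b = 7.330 m, so K_eq = Σ(K_i·b_i)/b = 8.107 m/day.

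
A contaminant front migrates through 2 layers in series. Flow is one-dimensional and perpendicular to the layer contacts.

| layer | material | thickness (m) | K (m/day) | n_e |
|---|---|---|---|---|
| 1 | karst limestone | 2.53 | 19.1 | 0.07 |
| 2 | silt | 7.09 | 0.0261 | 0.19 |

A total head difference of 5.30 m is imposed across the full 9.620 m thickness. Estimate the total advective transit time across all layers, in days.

With flow normal to the layers, continuity requires the same specific discharge q through every layer.
Σ(b_i/K_i) = 2.53/19.1 + 7.09/0.0261 = 271.8 d.
q = Δh / Σ(b_i/K_i) = 5.30 / 271.8 = 0.01950 m/day.
In each layer the seepage velocity is v_i = q/n_i, so the layer transit time is t_i = b_i·n_i / q:
  layer 1 (karst limestone): t_1 = 2.53 × 0.07 / 0.01950 = 9.082 d
  layer 2 (silt): t_2 = 7.09 × 0.19 / 0.01950 = 69.08 d
Total t = Σ t_i = 78.16 days.

78.2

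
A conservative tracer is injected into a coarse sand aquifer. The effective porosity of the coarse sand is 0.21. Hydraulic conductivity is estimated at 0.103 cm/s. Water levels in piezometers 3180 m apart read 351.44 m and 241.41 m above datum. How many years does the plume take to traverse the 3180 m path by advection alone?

Convert K: 0.103 cm/s × 864 = 88.99 m/day.
Hydraulic gradient i = (351.44 − 241.41) / 3180 = 110.03 / 3180 = 0.03460.
Darcy flux q = K · i = 88.99 × 0.03460 = 3.079 m/day.
Seepage velocity v = q / n_e = 3.079 / 0.21 = 14.66 m/day.
Travel time t = L / v = 3180 / 14.66 = 216.9 days = 0.5938 years.

0.594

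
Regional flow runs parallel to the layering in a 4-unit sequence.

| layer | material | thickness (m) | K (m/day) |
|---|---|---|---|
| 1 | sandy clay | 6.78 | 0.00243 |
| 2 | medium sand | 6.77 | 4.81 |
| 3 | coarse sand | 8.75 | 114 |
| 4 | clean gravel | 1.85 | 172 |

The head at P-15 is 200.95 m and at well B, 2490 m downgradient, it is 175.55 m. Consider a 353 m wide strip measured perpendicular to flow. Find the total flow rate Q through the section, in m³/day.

Flow is parallel to layering, so each bed carries its own Darcy discharge and the transmissivities add.
Σ(K_i·b_i) = 0.00243×6.78 + 4.81×6.77 + 114×8.75 + 172×1.85 = 1348 m²/day.
Hydraulic gradient i = (200.95 − 175.55) / 2490 = 25.4 / 2490 = 0.01020.
Q = Σ(K_i·b_i) · W · i = 1348 × 353 × 0.01020 = 4855 m³/day.

4850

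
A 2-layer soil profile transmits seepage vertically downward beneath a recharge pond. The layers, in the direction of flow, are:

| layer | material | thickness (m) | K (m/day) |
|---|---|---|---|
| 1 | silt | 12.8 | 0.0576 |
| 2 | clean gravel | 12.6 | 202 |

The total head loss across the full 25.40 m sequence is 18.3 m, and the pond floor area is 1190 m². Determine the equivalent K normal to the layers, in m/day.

Flow is perpendicular to layering, so the layers act in series and the equivalent K is the thickness-weighted harmonic mean.
Total thickness L = 12.8 + 12.6 = 25.40 m.
Σ(b_i/K_i) = 12.8/0.0576 + 12.6/202 = 222.3 d.
K_eq = L / Σ(b_i/K_i) = 25.40 / 222.3 = 0.1143 m/day.

0.114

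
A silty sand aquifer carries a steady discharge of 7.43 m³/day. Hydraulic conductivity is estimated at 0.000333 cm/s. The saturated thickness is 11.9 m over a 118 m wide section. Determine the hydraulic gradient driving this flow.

Convert K: 0.000333 cm/s × 864 = 0.2877 m/day.
Cross-sectional area A = 118 × 11.9 = 1404 m².
From Q = K·A·i, i = Q / (K·A) = 7.43 / (0.2877 × 1404) = 0.01839.

0.0184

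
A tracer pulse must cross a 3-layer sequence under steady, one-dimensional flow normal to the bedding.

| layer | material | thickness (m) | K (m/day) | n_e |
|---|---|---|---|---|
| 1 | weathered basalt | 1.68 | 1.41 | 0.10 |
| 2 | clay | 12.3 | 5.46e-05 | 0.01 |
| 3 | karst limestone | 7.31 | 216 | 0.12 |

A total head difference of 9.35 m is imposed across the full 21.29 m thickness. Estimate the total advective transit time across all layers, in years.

With flow normal to the layers, continuity requires the same specific discharge q through every layer.
Σ(b_i/K_i) = 1.68/1.41 + 12.3/5.46e-05 + 7.31/216 = 2.253e+05 d.
q = Δh / Σ(b_i/K_i) = 9.35 / 2.253e+05 = 4.150e-05 m/day.
In each layer the seepage velocity is v_i = q/n_i, so the layer transit time is t_i = b_i·n_i / q:
  layer 1 (weathered basalt): t_1 = 1.68 × 0.10 / 4.150e-05 = 4048 d
  layer 2 (clay): t_2 = 12.3 × 0.01 / 4.150e-05 = 2964 d
  layer 3 (karst limestone): t_3 = 7.31 × 0.12 / 4.150e-05 = 21135 d
Total t = Σ t_i = 28146 days = 77.06 years.

77.1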